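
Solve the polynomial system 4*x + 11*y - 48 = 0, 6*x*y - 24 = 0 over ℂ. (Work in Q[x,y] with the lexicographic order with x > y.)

{(11, 4/11), (1, 4)}

Compute a lex Gröbner basis by Buchberger's algorithm.
f_1 = 4*x + 11*y - 48, LT = x.
f_2 = 6*x*y - 24, LT = x*y.

S(f_1,f_2): lcm = x*y. S = 11/4*y**2 - 12*y + 4.
  leading term y**2: no divisor's leading term divides it; move 11/4*y**2 to the remainder.
  leading term y: no divisor's leading term divides it; move -12*y to the remainder.
  leading term 1: no divisor's leading term divides it; move 4 to the remainder.
  remainder 11/4*y**2 - 12*y + 4 ≠ 0; add h_3 = 11/4*y**2 - 12*y + 4 to the basis.

S(f_1,h_3): leading monomials are coprime, so the S-polynomial reduces to 0 (Buchberger's first criterion).
S(f_2,h_3): lcm = x*y**2. S = 48/11*x*y - 16/11*x - 4*y.
  leading term x*y: subtract (12/11*y)·f_1 from 48/11*x*y - 16/11*x - 4*y → -16/11*x - 12*y**2 + 532/11*y
  leading term x: subtract (-4/11)·f_1 from -16/11*x - 12*y**2 + 532/11*y → -12*y**2 + 576/11*y - 192/11
  leading term y**2: subtract (-48/11)·h_3 from -12*y**2 + 576/11*y - 192/11 → 0
  remainder 0.

Every S-polynomial of the final basis reduces to 0, so we have a Gröbner basis.
Inter-reduce: drop elements whose leading term is divisible by another's, tail-reduce, and make monic.
Reduced Gröbner basis: {x + 11/4*y - 12, y**2 - 48/11*y + 16/11}.

The lex basis is triangular: the last element involves only y. Solving y**2 - 48/11*y + 16/11 = 0 gives y ∈ {4/11, 4}; substituting each value into the earlier elements determines the remaining variables.
  y = 4/11: the earlier basis element becomes x - 11 = 0, giving x = 11 — point (11, 4/11).
  y = 4: the earlier basis element becomes x - 1 = 0, giving x = 1 — point (1, 4).
Check: every point annihilates each of the original generators.
This is the nonlinear analogue of row-reducing a linear system.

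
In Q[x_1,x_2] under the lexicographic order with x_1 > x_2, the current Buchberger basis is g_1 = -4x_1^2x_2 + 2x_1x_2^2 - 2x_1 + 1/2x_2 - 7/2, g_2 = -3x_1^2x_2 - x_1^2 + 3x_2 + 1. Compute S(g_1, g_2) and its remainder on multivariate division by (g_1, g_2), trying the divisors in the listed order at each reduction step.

lcm(LM(g_1), LM(g_2)) = x_1^2x_2.
S = (lcm/LT(g_1))·g_1 − (lcm/LT(g_2))·g_2 = -1/3x_1^2 - 1/2x_1x_2^2 + 1/2x_1 + 7/8x_2 + 29/24.
Reduce S modulo (g_1, g_2) in that order:
  leading term x_1^2: no divisor's leading term divides it; move -1/3x_1^2 to the remainder.
  leading term x_1x_2^2: no divisor's leading term divides it; move -1/2x_1x_2^2 to the remainder.
  leading term x_1: no divisor's leading term divides it; move 1/2x_1 to the remainder.
  leading term x_2: no divisor's leading term divides it; move 7/8x_2 to the remainder.
  leading term 1: no divisor's leading term divides it; move 29/24 to the remainder.
The remainder -1/3x_1^2 - 1/2x_1x_2^2 + 1/2x_1 + 7/8x_2 + 29/24 is nonzero, so it would be added as the next basis element.

S(g_1, g_2) = -1/3x_1^2 - 1/2x_1x_2^2 + 1/2x_1 + 7/8x_2 + 29/24; remainder on division = -1/3x_1^2 - 1/2x_1x_2^2 + 1/2x_1 + 7/8x_2 + 29/24.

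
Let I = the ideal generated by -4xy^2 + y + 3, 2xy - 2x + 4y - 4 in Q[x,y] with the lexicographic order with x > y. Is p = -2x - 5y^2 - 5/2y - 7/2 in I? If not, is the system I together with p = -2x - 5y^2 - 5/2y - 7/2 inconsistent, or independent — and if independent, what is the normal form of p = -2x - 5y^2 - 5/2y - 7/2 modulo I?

First compute the reduced Gröbner basis of I by Buchberger's algorithm.
f_1 = -4xy^2 + y + 3, LT = xy^2.
f_2 = 2xy - 2x + 4y - 4, LT = xy.

S(f_1,f_2): lcm = xy^2. S = xy - 2y^2 + 7/4y - 3/4.
  leading term xy: subtract (1/2)·f_2 from xy - 2y^2 + 7/4y - 3/4 → x - 2y^2 - 1/4y + 5/4
  leading term x: no divisor's leading term divides it; move x to the remainder.
  leading term y^2: no divisor's leading term divides it; move -2y^2 to the remainder.
  leading term y: no divisor's leading term divides it; move -1/4y to the remainder.
  leading term 1: no divisor's leading term divides it; move 5/4 to the remainder.
  remainder x - 2y^2 - 1/4y + 5/4 ≠ 0; add h_3 = x - 2y^2 - 1/4y + 5/4 to the basis.

S(f_1,h_3): lcm = xy^2. S = 2y^4 + 1/4y^3 - 5/4y^2 - 1/4y - 3/4.
  leading term y^4: no divisor's leading term divides it; move 2y^4 to the remainder.
  leading term y^3: no divisor's leading term divides it; move 1/4y^3 to the remainder.
  leading term y^2: no divisor's leading term divides it; move -5/4y^2 to the remainder.
  leading term y: no divisor's leading term divides it; move -1/4y to the remainder.
  leading term 1: no divisor's leading term divides it; move -3/4 to the remainder.
  remainder 2y^4 + 1/4y^3 - 5/4y^2 - 1/4y - 3/4 ≠ 0; add h_4 = 2y^4 + 1/4y^3 - 5/4y^2 - 1/4y - 3/4 to the basis.

S(f_2,h_3): lcm = xy. S = -x + 2y^3 + 1/4y^2 + 3/4y - 2.
  leading term x: subtract (-1)·h_3 from -x + 2y^3 + 1/4y^2 + 3/4y - 2 → 2y^3 - 7/4y^2 + 1/2y - 3/4
  leading term y^3: no divisor's leading term divides it; move 2y^3 to the remainder.
  leading term y^2: no divisor's leading term divides it; move -7/4y^2 to the remainder.
  leading term y: no divisor's leading term divides it; move 1/2y to the remainder.
  leading term 1: no divisor's leading term divides it; move -3/4 to the remainder.
  remainder 2y^3 - 7/4y^2 + 1/2y - 3/4 ≠ 0; add h_5 = 2y^3 - 7/4y^2 + 1/2y - 3/4 to the basis.

The other S-polynomials (S(f_1,h_4), S(f_2,h_4), S(h_3,h_4), S(f_1,h_5), S(f_2,h_5), S(h_3,h_5), S(h_4,h_5)) all reduce to 0 modulo the current basis, so we have a Gröbner basis.
Inter-reduce: drop elements whose leading term is divisible by another's, tail-reduce, and make monic.
Reduced Gröbner basis: {x - 2y^2 - 1/4y + 5/4, y^3 - 7/8y^2 + 1/4y - 3/8}.
Label its elements g_1 = x - 2y^2 - 1/4y + 5/4, g_2 = y^3 - 7/8y^2 + 1/4y - 3/8.

Reduce p = -2x - 5y^2 - 5/2y - 7/2 modulo G:
  leading term x: subtract (-2)·g_1 from -2x - 5y^2 - 5/2y - 7/2 → -9y^2 - 3y - 1
  leading term y^2: no divisor's leading term divides it; move -9y^2 to the remainder.
  leading term y: no divisor's leading term divides it; move -3y to the remainder.
  leading term 1: no divisor's leading term divides it; move -1 to the remainder.
  normal form = -9y^2 - 3y - 1.
The normal form is nonzero, so p ∉ I. Since p minus its normal form lies in I, I + (p) = I + (r) where r = -9y^2 - 3y - 1; decide whether this ideal is the whole ring.
Run Buchberger on G together with r (pairs among the g_i already reduce to 0 since G is a Gröbner basis):
g_1 = x - 2y^2 - 1/4y + 5/4, LT = x.
g_2 = y^3 - 7/8y^2 + 1/4y - 3/8, LT = y^3.
r = -9y^2 - 3y - 1, LT = y^2.

S(g_2,r): lcm = y^3. S = -29/24y^2 + 5/36y - 3/8.
  leading term y^2: subtract (29/216)·r from -29/24y^2 + 5/36y - 3/8 → 13/24y - 13/54
  leading term y: no divisor's leading term divides it; move 13/24y to the remainder.
  leading term 1: no divisor's leading term divides it; move -13/54 to the remainder.
  remainder 13/24y - 13/54 ≠ 0; add m_4 = 13/24y - 13/54 to the basis.

S(g_2,m_4): lcm = y^3. S = -31/72y^2 + 1/4y - 3/8.
  leading term y^2: subtract (31/648)·r from -31/72y^2 + 1/4y - 3/8 → 85/216y - 53/162
  leading term y: subtract (85/117)·m_4 from 85/216y - 53/162 → -37/243
  leading term 1: no divisor's leading term divides it; move -37/243 to the remainder.
  remainder -37/243 ≠ 0; add m_5 = -37/243 to the basis.

The other S-polynomials (S(g_1,g_2), S(g_1,r), S(g_1,m_4), S(r,m_4), S(g_1,m_5), S(g_2,m_5), S(r,m_5), S(m_4,m_5)) all reduce to 0 modulo the current basis, so we have a Gröbner basis.
Inter-reduce: drop elements whose leading term is divisible by another's, tail-reduce, and make monic.
Reduced Gröbner basis: {1}.
The reduced Gröbner basis of I + (p) is {1}: the ideal is the whole ring, so the enlarged system has no common solution — adjoining p is inconsistent.

Ideal membership is decidable via reduction modulo a Gröbner basis.

Adjoining -2x - 5y^2 - 5/2y - 7/2 makes the ideal the whole ring: the system is inconsistent.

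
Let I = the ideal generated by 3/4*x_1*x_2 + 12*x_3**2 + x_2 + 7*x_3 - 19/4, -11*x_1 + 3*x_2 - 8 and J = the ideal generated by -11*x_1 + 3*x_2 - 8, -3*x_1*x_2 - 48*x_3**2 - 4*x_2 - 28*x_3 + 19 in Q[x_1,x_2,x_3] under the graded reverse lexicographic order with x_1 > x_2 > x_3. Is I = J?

Equality of ideals is decidable: compute both reduced Gröbner bases (unique for the ordering) and check whether they agree.
Buchberger on the first generating set:
f_1 = 3/4*x_1*x_2 + 12*x_3**2 + x_2 + 7*x_3 - 19/4, LT = x_1*x_2.
f_2 = -11*x_1 + 3*x_2 - 8, LT = x_1.

S(f_1,f_2): lcm = x_1*x_2. S = 3/11*x_2**2 + 16*x_3**2 + 20/33*x_2 + 28/3*x_3 - 19/3.
  reduce S modulo (f_1, f_2):
  remainder 3/11*x_2**2 + 16*x_3**2 + 20/33*x_2 + 28/3*x_3 - 19/3 ≠ 0; add g_3 = 3/11*x_2**2 + 16*x_3**2 + 20/33*x_2 + 28/3*x_3 - 19/3 to the basis.

The other S-polynomials (S(f_1,g_3), S(f_2,g_3)) all reduce to 0 modulo the current basis, so we have a Gröbner basis.
Inter-reduce: drop elements whose leading term is divisible by another's, tail-reduce, and make monic.
Reduced Gröbner basis: {x_2**2 + 176/3*x_3**2 + 20/9*x_2 + 308/9*x_3 - 209/9, x_1 - 3/11*x_2 + 8/11}.

Buchberger on the second generating set:
h_1 = -11*x_1 + 3*x_2 - 8, LT = x_1.
h_2 = -3*x_1*x_2 - 48*x_3**2 - 4*x_2 - 28*x_3 + 19, LT = x_1*x_2.

S(h_1,h_2): lcm = x_1*x_2. S = -3/11*x_2**2 - 16*x_3**2 - 20/33*x_2 - 28/3*x_3 + 19/3.
  reduce S modulo (h_1, h_2):
  remainder -3/11*x_2**2 - 16*x_3**2 - 20/33*x_2 - 28/3*x_3 + 19/3 ≠ 0; add k_3 = -3/11*x_2**2 - 16*x_3**2 - 20/33*x_2 - 28/3*x_3 + 19/3 to the basis.

The other S-polynomials (S(h_1,k_3), S(h_2,k_3)) all reduce to 0 modulo the current basis, so we have a Gröbner basis.
Inter-reduce: drop elements whose leading term is divisible by another's, tail-reduce, and make monic.
Reduced Gröbner basis: {x_2**2 + 176/3*x_3**2 + 20/9*x_2 + 308/9*x_3 - 209/9, x_1 - 3/11*x_2 + 8/11}.

These coincide, so the ideals are equal.

Yes, the ideals are equal.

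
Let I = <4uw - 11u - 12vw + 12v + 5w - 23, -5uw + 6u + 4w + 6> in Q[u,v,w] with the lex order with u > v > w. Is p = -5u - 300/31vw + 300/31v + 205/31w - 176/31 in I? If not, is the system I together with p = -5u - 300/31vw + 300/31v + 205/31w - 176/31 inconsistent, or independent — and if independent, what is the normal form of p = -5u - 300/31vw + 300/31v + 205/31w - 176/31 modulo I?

First compute the reduced Gröbner basis of I by Buchberger's algorithm.
f_1 = 4uw - 11u - 12vw + 12v + 5w - 23, LT = uw.
f_2 = -5uw + 6u + 4w + 6, LT = uw.

S(f_1,f_2): lcm = uw. S = -31/20u - 3vw + 3v + 41/20w - 91/20.
  leading term u: no divisor's leading term divides it; move -31/20u to the remainder.
  leading term vw: no divisor's leading term divides it; move -3vw to the remainder.
  leading term v: no divisor's leading term divides it; move 3v to the remainder.
  leading term w: no divisor's leading term divides it; move 41/20w to the remainder.
  leading term 1: no divisor's leading term divides it; move -91/20 to the remainder.
  remainder -31/20u - 3vw + 3v + 41/20w - 91/20 ≠ 0; add h_3 = -31/20u - 3vw + 3v + 41/20w - 91/20 to the basis.

S(f_1,h_3): lcm = uw. S = -11/4u - 60/31vw^2 - 33/31vw + 3v + 41/31w^2 - 209/124w - 23/4.
  leading term u: subtract (55/31)·h_3 from -11/4u - 60/31vw^2 - 33/31vw + 3v + 41/31w^2 - 209/124w - 23/4 → -60/31vw^2 + 132/31vw - 72/31v + 41/31w^2 - 165/31w + 72/31
  leading term vw^2: no divisor's leading term divides it; move -60/31vw^2 to the remainder.
  leading term vw: no divisor's leading term divides it; move 132/31vw to the remainder.
  leading term v: no divisor's leading term divides it; move -72/31v to the remainder.
  leading term w^2: no divisor's leading term divides it; move 41/31w^2 to the remainder.
  leading term w: no divisor's leading term divides it; move -165/31w to the remainder.
  leading term 1: no divisor's leading term divides it; move 72/31 to the remainder.
  remainder -60/31vw^2 + 132/31vw - 72/31v + 41/31w^2 - 165/31w + 72/31 ≠ 0; add h_4 = -60/31vw^2 + 132/31vw - 72/31v + 41/31w^2 - 165/31w + 72/31 to the basis.

The other S-polynomials (S(f_2,h_3), S(f_1,h_4), S(f_2,h_4), S(h_3,h_4)) all reduce to 0 modulo the current basis, so we have a Gröbner basis.
Inter-reduce: drop elements whose leading term is divisible by another's, tail-reduce, and make monic.
Reduced Gröbner basis: {u + 60/31vw - 60/31v - 41/31w + 91/31, vw^2 - 11/5vw + 6/5v - 41/60w^2 + 11/4w - 6/5}.
Label its elements g_1 = u + 60/31vw - 60/31v - 41/31w + 91/31, g_2 = vw^2 - 11/5vw + 6/5v - 41/60w^2 + 11/4w - 6/5.

Reduce p = -5u - 300/31vw + 300/31v + 205/31w - 176/31 modulo G:
  leading term u: subtract (-5)·g_1 from -5u - 300/31vw + 300/31v + 205/31w - 176/31 → 9
  leading term 1: no divisor's leading term divides it; move 9 to the remainder.
  normal form = 9.
The normal form is nonzero, so p ∉ I. Since p minus its normal form lies in I, I + (p) = I + (r) where r = 9; decide whether this ideal is the whole ring.
Here r = 9 is a nonzero constant, hence a unit: 1 ∈ I + (p), the Gröbner basis of I + (p) is {1}, and the enlarged system has no common solution — adjoining p is inconsistent.

Adjoining -5u - 300/31vw + 300/31v + 205/31w - 176/31 makes the ideal the whole ring: the system is inconsistent.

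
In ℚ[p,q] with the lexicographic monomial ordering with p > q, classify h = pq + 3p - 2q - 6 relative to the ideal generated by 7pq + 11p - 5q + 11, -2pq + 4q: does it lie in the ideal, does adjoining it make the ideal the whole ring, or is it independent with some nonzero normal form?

pq + 3p - 2q - 6 is independent of I; its normal form modulo I is -27/11q - 9.

First compute the reduced Gröbner basis of I by Buchberger's algorithm.
f_1 = 7pq + 11p - 5q + 11, LT = pq.
f_2 = -2pq + 4q, LT = pq.

S(f_1,f_2): lcm = pq. S = 11/7p + 9/7q + 11/7.
  leading term p: no divisor's leading term divides it; move 11/7p to the remainder.
  leading term q: no divisor's leading term divides it; move 9/7q to the remainder.
  leading term 1: no divisor's leading term divides it; move 11/7 to the remainder.
  remainder 11/7p + 9/7q + 11/7 ≠ 0; add k_3 = 11/7p + 9/7q + 11/7 to the basis.

S(f_1,k_3): lcm = pq. S = 11/7p - 9/11q² - 12/7q + 11/7.
  leading term p: subtract (1)·k_3 from 11/7p - 9/11q² - 12/7q + 11/7 → -9/11q² - 3q
  leading term q²: no divisor's leading term divides it; move -9/11q² to the remainder.
  leading term q: no divisor's leading term divides it; move -3q to the remainder.
  remainder -9/11q² - 3q ≠ 0; add k_4 = -9/11q² - 3q to the basis.

S(f_2,k_3): lcm = pq. S = -9/11q² - 3q.
  leading term q²: subtract (1)·k_4 from -9/11q² - 3q → 0
  remainder 0.

S(f_1,k_4): lcm = pq². S = -44/21pq - 5/7q² + 11/7q.
  leading term pq: subtract (-44/147)·f_1 from -44/21pq - 5/7q² + 11/7q → 484/147p - 5/7q² + 11/147q + 484/147
  leading term p: subtract (44/21)·k_3 from 484/147p - 5/7q² + 11/147q + 484/147 → -5/7q² - 55/21q
  leading term q²: subtract (55/63)·k_4 from -5/7q² - 55/21q → 0
  remainder 0.

S(f_2,k_4): lcm = pq². S = -11/3pq - 2q².
  leading term pq: subtract (-11/21)·f_1 from -11/3pq - 2q² → 121/21p - 2q² - 55/21q + 121/21
  leading term p: subtract (11/3)·k_3 from 121/21p - 2q² - 55/21q + 121/21 → -2q² - 22/3q
  leading term q²: subtract (22/9)·k_4 from -2q² - 22/3q → 0
  remainder 0.

S(k_3,k_4): leading monomials are coprime, so the S-polynomial reduces to 0 (Buchberger's first criterion).
Every S-polynomial of the final basis reduces to 0, so we have a Gröbner basis.
Inter-reduce: drop elements whose leading term is divisible by another's, tail-reduce, and make monic.
Reduced Gröbner basis: {p + 9/11q + 1, q² + 11/3q}.
Label its elements g_1 = p + 9/11q + 1, g_2 = q² + 11/3q.

Reduce h = pq + 3p - 2q - 6 modulo G:
  leading term pq: subtract (q)·g_1 from pq + 3p - 2q - 6 → 3p - 9/11q² - 3q - 6
  leading term p: subtract (3)·g_1 from 3p - 9/11q² - 3q - 6 → -9/11q² - 60/11q - 9
  leading term q²: subtract (-9/11)·g_2 from -9/11q² - 60/11q - 9 → -27/11q - 9
  leading term q: no divisor's leading term divides it; move -27/11q to the remainder.
  leading term 1: no divisor's leading term divides it; move -9 to the remainder.
  normal form = -27/11q - 9.
The normal form is nonzero, so h ∉ I. Since h minus its normal form lies in I, I + (h) = I + (r) where r = -27/11q - 9; decide whether this ideal is the whole ring.
Run Buchberger on G together with r (pairs among the g_i already reduce to 0 since G is a Gröbner basis):
g_1 = p + 9/11q + 1, LT = p.
g_2 = q² + 11/3q, LT = q².
r = -27/11q - 9, LT = q.

S(g_1,g_2): leading monomials are coprime, so the S-polynomial reduces to 0 (Buchberger's first criterion).
S(g_1,r): leading monomials are coprime, so the S-polynomial reduces to 0 (Buchberger's first criterion).
S(g_2,r): lcm = q². S = 0.
  remainder 0.

Every S-polynomial of the final basis reduces to 0, so we have a Gröbner basis.
Inter-reduce: drop elements whose leading term is divisible by another's, tail-reduce, and make monic.
Reduced Gröbner basis: {p - 2, q + 11/3}.
The reduced Gröbner basis of I + (h) is {p - 2, q + 11/3} ≠ {1}, a proper ideal, so the enlarged system stays consistent: h is independent of I, with normal form -27/11q - 9.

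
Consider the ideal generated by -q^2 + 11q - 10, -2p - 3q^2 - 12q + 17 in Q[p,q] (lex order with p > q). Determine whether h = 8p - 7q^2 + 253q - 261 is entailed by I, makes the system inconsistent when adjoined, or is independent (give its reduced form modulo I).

Adjoining 8p - 7q^2 + 253q - 261 makes the ideal the whole ring: the system is inconsistent.

First compute the reduced Gröbner basis of I by Buchberger's algorithm.
f_1 = -q^2 + 11q - 10, LT = q^2.
f_2 = -2p - 3q^2 - 12q + 17, LT = p.

The S-polynomials (S(f_1,f_2)) all reduce to 0 modulo the current basis, so we have a Gröbner basis.
Inter-reduce: drop elements whose leading term is divisible by another's, tail-reduce, and make monic.
Reduced Gröbner basis: {p + 45/2q - 47/2, q^2 - 11q + 10}.
Label its elements g_1 = p + 45/2q - 47/2, g_2 = q^2 - 11q + 10.

Reduce h = 8p - 7q^2 + 253q - 261 modulo G:
  leading term p: subtract (8)·g_1 from 8p - 7q^2 + 253q - 261 → -7q^2 + 73q - 73
  leading term q^2: subtract (-7)·g_2 from -7q^2 + 73q - 73 → -4q - 3
  leading term q: no divisor's leading term divides it; move -4q to the remainder.
  leading term 1: no divisor's leading term divides it; move -3 to the remainder.
  normal form = -4q - 3.
The normal form is nonzero, so h ∉ I. Since h minus its normal form lies in I, I + (h) = I + (r) where r = -4q - 3; decide whether this ideal is the whole ring.
Run Buchberger on G together with r (pairs among the g_i already reduce to 0 since G is a Gröbner basis):
g_1 = p + 45/2q - 47/2, LT = p.
g_2 = q^2 - 11q + 10, LT = q^2.
r = -4q - 3, LT = q.

S(g_2,r): lcm = q^2. S = -47/4q + 10.
  reduce S modulo (g_1, g_2, r):
  remainder 301/16 ≠ 0; add m_4 = 301/16 to the basis.

The other S-polynomials (S(g_1,g_2), S(g_1,r), S(g_1,m_4), S(g_2,m_4), S(r,m_4)) all reduce to 0 modulo the current basis, so we have a Gröbner basis.
Inter-reduce: drop elements whose leading term is divisible by another's, tail-reduce, and make monic.
Reduced Gröbner basis: {1}.
The reduced Gröbner basis of I + (h) is {1}: the ideal is the whole ring, so the enlarged system has no common solution — adjoining h is inconsistent.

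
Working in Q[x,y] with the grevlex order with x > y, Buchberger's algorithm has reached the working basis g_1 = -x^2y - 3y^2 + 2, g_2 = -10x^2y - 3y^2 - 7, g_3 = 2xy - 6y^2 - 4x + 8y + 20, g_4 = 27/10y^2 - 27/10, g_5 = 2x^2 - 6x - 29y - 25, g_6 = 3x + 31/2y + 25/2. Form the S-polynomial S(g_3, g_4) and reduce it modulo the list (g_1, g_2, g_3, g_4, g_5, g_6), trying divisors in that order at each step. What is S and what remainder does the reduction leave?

lcm(LM(g_3), LM(g_4)) = xy^2.
S = (lcm/LT(g_3))·g_3 − (lcm/LT(g_4))·g_4 = -3y^3 - 2xy + 4y^2 + x + 10y.
Reduce S modulo (g_1, g_2, g_3, g_4, g_5, g_6) in that order:
  leading term y^3: subtract (-10/9y)·g_4 from -3y^3 - 2xy + 4y^2 + x + 10y → -2xy + 4y^2 + x + 7y
  leading term xy: subtract (-1)·g_3 from -2xy + 4y^2 + x + 7y → -2y^2 - 3x + 15y + 20
  leading term y^2: subtract (-20/27)·g_4 from -2y^2 - 3x + 15y + 20 → -3x + 15y + 18
  leading term x: subtract (-1)·g_6 from -3x + 15y + 18 → 61/2y + 61/2
  leading term y: no divisor's leading term divides it; move 61/2y to the remainder.
  leading term 1: no divisor's leading term divides it; move 61/2 to the remainder.
The remainder 61/2y + 61/2 is nonzero, so it would be added as the next basis element.
This is the inner loop of Buchberger's algorithm — each nonzero remainder becomes a new basis element.

S(g_3, g_4) = -3y^3 - 2xy + 4y^2 + x + 10y; remainder on division = 61/2y + 61/2.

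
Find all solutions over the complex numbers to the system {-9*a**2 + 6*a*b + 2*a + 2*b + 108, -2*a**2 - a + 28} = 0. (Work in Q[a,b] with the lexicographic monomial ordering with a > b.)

Compute a lex Gröbner basis by Buchberger's algorithm.
f_1 = -9*a**2 + 6*a*b + 2*a + 2*b + 108, LT = a**2.
f_2 = -2*a**2 - a + 28, LT = a**2.

S(f_1,f_2): lcm = a**2. S = -2/3*a*b - 13/18*a - 2/9*b + 2.
  leading term a*b: no divisor's leading term divides it; move -2/3*a*b to the remainder.
  leading term a: no divisor's leading term divides it; move -13/18*a to the remainder.
  leading term b: no divisor's leading term divides it; move -2/9*b to the remainder.
  leading term 1: no divisor's leading term divides it; move 2 to the remainder.
  remainder -2/3*a*b - 13/18*a - 2/9*b + 2 ≠ 0; add h_3 = -2/3*a*b - 13/18*a - 2/9*b + 2 to the basis.

S(f_1,h_3): lcm = a**2*b. S = -13/12*a**2 - 2/3*a*b**2 - 5/9*a*b + 3*a - 2/9*b**2 - 12*b.
  leading term a**2: subtract (13/108)·f_1 from -13/12*a**2 - 2/3*a*b**2 - 5/9*a*b + 3*a - 2/9*b**2 - 12*b → -2/3*a*b**2 - 23/18*a*b + 149/54*a - 2/9*b**2 - 661/54*b - 13
  leading term a*b**2: subtract (b)·h_3 from -2/3*a*b**2 - 23/18*a*b + 149/54*a - 2/9*b**2 - 661/54*b - 13 → -5/9*a*b + 149/54*a - 769/54*b - 13
  leading term a*b: subtract (5/6)·h_3 from -5/9*a*b + 149/54*a - 769/54*b - 13 → 121/36*a - 253/18*b - 44/3
  leading term a: no divisor's leading term divides it; move 121/36*a to the remainder.
  leading term b: no divisor's leading term divides it; move -253/18*b to the remainder.
  leading term 1: no divisor's leading term divides it; move -44/3 to the remainder.
  remainder 121/36*a - 253/18*b - 44/3 ≠ 0; add h_4 = 121/36*a - 253/18*b - 44/3 to the basis.

S(h_3,h_4): lcm = a*b. S = 13/12*a + 46/11*b**2 + 155/33*b - 3.
  leading term a: subtract (39/121)·h_4 from 13/12*a + 46/11*b**2 + 155/33*b - 3 → 46/11*b**2 + 203/22*b + 19/11
  leading term b**2: no divisor's leading term divides it; move 46/11*b**2 to the remainder.
  leading term b: no divisor's leading term divides it; move 203/22*b to the remainder.
  leading term 1: no divisor's leading term divides it; move 19/11 to the remainder.
  remainder 46/11*b**2 + 203/22*b + 19/11 ≠ 0; add h_5 = 46/11*b**2 + 203/22*b + 19/11 to the basis.

The other S-polynomials (S(f_2,h_3), S(f_1,h_4), S(f_2,h_4), S(f_1,h_5), S(f_2,h_5), S(h_3,h_5), S(h_4,h_5)) all reduce to 0 modulo the current basis, so we have a Gröbner basis.
Inter-reduce: drop elements whose leading term is divisible by another's, tail-reduce, and make monic.
Reduced Gröbner basis: {a - 46/11*b - 48/11, b**2 + 203/92*b + 19/46}.

Since the basis is lex-ordered, b**2 + 203/92*b + 19/46 is univariate in b. Its roots are {-2, -19/92}. Back-substituting each root into the other basis elements fixes the other coordinates.
  b = -2: the earlier basis element becomes a + 4 = 0, giving a = -4 — point (-4, -2).
  b = -19/92: the earlier basis element becomes a - 7/2 = 0, giving a = 7/2 — point (7/2, -19/92).
Check: every point annihilates each of the original generators.

{(-4, -2), (7/2, -19/92)}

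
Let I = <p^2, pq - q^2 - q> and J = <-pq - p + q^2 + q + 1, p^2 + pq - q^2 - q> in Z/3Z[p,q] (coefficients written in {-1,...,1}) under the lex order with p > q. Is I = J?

Equality of ideals is decidable: compute both reduced Gröbner bases (unique for the ordering) and check whether they agree.
Buchberger on the first generating set:
f_1 = p^2, LT = p^2.
f_2 = pq - q^2 - q, LT = pq.

S(f_1,f_2): lcm = p^2q. S = pq^2 + pq.
  leading term pq^2: subtract (q)·f_2 from pq^2 + pq → pq + q^3 + q^2
  leading term pq: subtract (1)·f_2 from pq + q^3 + q^2 → q^3 - q^2 + q
  leading term q^3: no divisor's leading term divides it; move q^3 to the remainder.
  leading term q^2: no divisor's leading term divides it; move -q^2 to the remainder.
  leading term q: no divisor's leading term divides it; move q to the remainder.
  remainder q^3 - q^2 + q ≠ 0; add g_3 = q^3 - q^2 + q to the basis.

The other S-polynomials (S(f_1,g_3), S(f_2,g_3)) all reduce to 0 modulo the current basis, so we have a Gröbner basis.
Inter-reduce: drop elements whose leading term is divisible by another's, tail-reduce, and make monic.
Reduced Gröbner basis: {p^2, pq - q^2 - q, q^3 - q^2 + q}.

Buchberger on the second generating set:
h_1 = -pq - p + q^2 + q + 1, LT = pq.
h_2 = p^2 + pq - q^2 - q, LT = p^2.

S(h_1,h_2): lcm = p^2q. S = p^2 + pq^2 - pq - p + q^3 + q^2.
  leading term p^2: subtract (1)·h_2 from p^2 + pq^2 - pq - p + q^3 + q^2 → pq^2 + pq - p + q^3 - q^2 + q
  leading term pq^2: subtract (-q)·h_1 from pq^2 + pq - p + q^3 - q^2 + q → -p - q^3 - q
  leading term p: no divisor's leading term divides it; move -p to the remainder.
  leading term q^3: no divisor's leading term divides it; move -q^3 to the remainder.
  leading term q: no divisor's leading term divides it; move -q to the remainder.
  remainder -p - q^3 - q ≠ 0; add k_3 = -p - q^3 - q to the basis.

S(h_1,k_3): lcm = pq. S = p - q^4 + q^2 - q - 1.
  leading term p: subtract (-1)·k_3 from p - q^4 + q^2 - q - 1 → -q^4 - q^3 + q^2 + q - 1
  leading term q^4: no divisor's leading term divides it; move -q^4 to the remainder.
  leading term q^3: no divisor's leading term divides it; move -q^3 to the remainder.
  leading term q^2: no divisor's leading term divides it; move q^2 to the remainder.
  leading term q: no divisor's leading term divides it; move q to the remainder.
  leading term 1: no divisor's leading term divides it; move -1 to the remainder.
  remainder -q^4 - q^3 + q^2 + q - 1 ≠ 0; add k_4 = -q^4 - q^3 + q^2 + q - 1 to the basis.

The other S-polynomials (S(h_2,k_3), S(h_1,k_4), S(h_2,k_4), S(k_3,k_4)) all reduce to 0 modulo the current basis, so we have a Gröbner basis.
Inter-reduce: drop elements whose leading term is divisible by another's, tail-reduce, and make monic.
Reduced Gröbner basis: {p + q^3 + q, q^4 + q^3 - q^2 - q + 1}.

Since the reduced bases disagree, the two ideals are not the same.
The same test decides containment: I ⊆ J iff every generator of I reduces to 0 modulo a Gröbner basis of J.

No, the ideals differ.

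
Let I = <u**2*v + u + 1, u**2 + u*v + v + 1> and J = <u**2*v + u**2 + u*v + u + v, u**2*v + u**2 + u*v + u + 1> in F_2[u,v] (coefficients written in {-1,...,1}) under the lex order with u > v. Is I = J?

For a fixed monomial order, each ideal has a unique reduced Gröbner basis; comparing bases decides equality.
Buchberger on the first generating set:
f_1 = u**2*v + u + 1, LT = u**2*v.
f_2 = u**2 + u*v + v + 1, LT = u**2.

S(f_1,f_2): lcm = u**2*v. S = u*v**2 + u + v**2 + v + 1.
  leading term u*v**2: no divisor's leading term divides it; move u*v**2 to the remainder.
  leading term u: no divisor's leading term divides it; move u to the remainder.
  leading term v**2: no divisor's leading term divides it; move v**2 to the remainder.
  leading term v: no divisor's leading term divides it; move v to the remainder.
  leading term 1: no divisor's leading term divides it; move 1 to the remainder.
  remainder u*v**2 + u + v**2 + v + 1 ≠ 0; add g_3 = u*v**2 + u + v**2 + v + 1 to the basis.

S(f_1,g_3): lcm = u**2*v**2. S = u**2 + u*v**2 + u + v.
  leading term u**2: subtract (1)·f_2 from u**2 + u*v**2 + u + v → u*v**2 + u*v + u + 1
  leading term u*v**2: subtract (1)·g_3 from u*v**2 + u*v + u + 1 → u*v + v**2 + v
  leading term u*v: no divisor's leading term divides it; move u*v to the remainder.
  leading term v**2: no divisor's leading term divides it; move v**2 to the remainder.
  leading term v: no divisor's leading term divides it; move v to the remainder.
  remainder u*v + v**2 + v ≠ 0; add g_4 = u*v + v**2 + v to the basis.

S(f_2,g_3): lcm = u**2*v**2. S = u**2 + u*v**3 + u*v**2 + u*v + u + v**3 + v**2.
  leading term u**2: subtract (1)·f_2 from u**2 + u*v**3 + u*v**2 + u*v + u + v**3 + v**2 → u*v**3 + u*v**2 + u + v**3 + v**2 + v + 1
  leading term u*v**3: subtract (v)·g_3 from u*v**3 + u*v**2 + u + v**3 + v**2 + v + 1 → u*v**2 + u*v + u + 1
  leading term u*v**2: subtract (1)·g_3 from u*v**2 + u*v + u + 1 → u*v + v**2 + v
  leading term u*v: subtract (1)·g_4 from u*v + v**2 + v → 0
  remainder 0.

S(f_1,g_4): lcm = u**2*v. S = u*v**2 + u*v + u + 1.
  leading term u*v**2: subtract (1)·g_3 from u*v**2 + u*v + u + 1 → u*v + v**2 + v
  leading term u*v: subtract (1)·g_4 from u*v + v**2 + v → 0
  remainder 0.

S(f_2,g_4): lcm = u**2*v. S = u*v + v**2 + v.
  leading term u*v: subtract (1)·g_4 from u*v + v**2 + v → 0
  remainder 0.

S(g_3,g_4): lcm = u*v**2. S = u + v**3 + v + 1.
  leading term u: no divisor's leading term divides it; move u to the remainder.
  leading term v**3: no divisor's leading term divides it; move v**3 to the remainder.
  leading term v: no divisor's leading term divides it; move v to the remainder.
  leading term 1: no divisor's leading term divides it; move 1 to the remainder.
  remainder u + v**3 + v + 1 ≠ 0; add g_5 = u + v**3 + v + 1 to the basis.

S(f_1,g_5): lcm = u**2*v. S = u*v**4 + u*v**2 + u*v + u + 1.
  leading term u*v**4: subtract (v**2)·g_3 from u*v**4 + u*v**2 + u*v + u + 1 → u*v + u + v**4 + v**3 + v**2 + 1
  leading term u*v: subtract (1)·g_4 from u*v + u + v**4 + v**3 + v**2 + 1 → u + v**4 + v**3 + v + 1
  leading term u: subtract (1)·g_5 from u + v**4 + v**3 + v + 1 → v**4
  leading term v**4: no divisor's leading term divides it; move v**4 to the remainder.
  remainder v**4 ≠ 0; add g_6 = v**4 to the basis.

S(f_2,g_5): lcm = u**2. S = u*v**3 + u + v + 1.
  leading term u*v**3: subtract (v)·g_3 from u*v**3 + u + v + 1 → u*v + u + v**3 + v**2 + 1
  leading term u*v: subtract (1)·g_4 from u*v + u + v**3 + v**2 + 1 → u + v**3 + v + 1
  leading term u: subtract (1)·g_5 from u + v**3 + v + 1 → 0
  remainder 0.

S(g_3,g_5): lcm = u*v**2. S = u + v**5 + v**3 + v + 1.
  leading term u: subtract (1)·g_5 from u + v**5 + v**3 + v + 1 → v**5
  leading term v**5: subtract (v)·g_6 from v**5 → 0
  remainder 0.

S(g_4,g_5): lcm = u*v. S = v**4.
  leading term v**4: subtract (1)·g_6 from v**4 → 0
  remainder 0.

S(f_1,g_6): lcm = u**2*v**4. S = u*v**3 + v**3.
  leading term u*v**3: subtract (v)·g_3 from u*v**3 + v**3 → u*v + v**2 + v
  leading term u*v: subtract (1)·g_4 from u*v + v**2 + v → 0
  remainder 0.

S(f_2,g_6): leading monomials are coprime, so the S-polynomial reduces to 0 (Buchberger's first criterion).
S(g_3,g_6): lcm = u*v**4. S = u*v**2 + v**4 + v**3 + v**2.
  leading term u*v**2: subtract (1)·g_3 from u*v**2 + v**4 + v**3 + v**2 → u + v**4 + v**3 + v + 1
  leading term u: subtract (1)·g_5 from u + v**4 + v**3 + v + 1 → v**4
  leading term v**4: subtract (1)·g_6 from v**4 → 0
  remainder 0.

S(g_4,g_6): lcm = u*v**4. S = v**5 + v**4.
  leading term v**5: subtract (v)·g_6 from v**5 + v**4 → v**4
  leading term v**4: subtract (1)·g_6 from v**4 → 0
  remainder 0.

S(g_5,g_6): leading monomials are coprime, so the S-polynomial reduces to 0 (Buchberger's first criterion).
Every S-polynomial of the final basis reduces to 0, so we have a Gröbner basis.
Inter-reduce: drop elements whose leading term is divisible by another's, tail-reduce, and make monic.
Reduced Gröbner basis: {u + v**3 + v + 1, v**4}.

Buchberger on the second generating set:
h_1 = u**2*v + u**2 + u*v + u + v, LT = u**2*v.
h_2 = u**2*v + u**2 + u*v + u + 1, LT = u**2*v.

S(h_1,h_2): lcm = u**2*v. S = v + 1.
  leading term v: no divisor's leading term divides it; move v to the remainder.
  leading term 1: no divisor's leading term divides it; move 1 to the remainder.
  remainder v + 1 ≠ 0; add k_3 = v + 1 to the basis.

S(h_1,k_3): lcm = u**2*v. S = u*v + u + v.
  leading term u*v: subtract (u)·k_3 from u*v + u + v → v
  leading term v: subtract (1)·k_3 from v → 1
  leading term 1: no divisor's leading term divides it; move 1 to the remainder.
  remainder 1 ≠ 0; add k_4 = 1 to the basis.

S(h_2,k_3): lcm = u**2*v. S = u*v + u + 1.
  leading term u*v: subtract (u)·k_3 from u*v + u + 1 → 1
  leading term 1: subtract (1)·k_4 from 1 → 0
  remainder 0.

S(h_1,k_4): leading monomials are coprime, so the S-polynomial reduces to 0 (Buchberger's first criterion).
S(h_2,k_4): leading monomials are coprime, so the S-polynomial reduces to 0 (Buchberger's first criterion).
S(k_3,k_4): leading monomials are coprime, so the S-polynomial reduces to 0 (Buchberger's first criterion).
Every S-polynomial of the final basis reduces to 0, so we have a Gröbner basis.
Inter-reduce: drop elements whose leading term is divisible by another's, tail-reduce, and make monic.
Reduced Gröbner basis: {1}.

These differ, so the ideals are not equal.

No, the ideals differ.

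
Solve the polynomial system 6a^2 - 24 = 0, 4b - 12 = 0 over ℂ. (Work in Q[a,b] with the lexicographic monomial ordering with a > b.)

{(-2, 3), (2, 3)}

Compute a lex Gröbner basis by Buchberger's algorithm.
f_1 = 6a^2 - 24, LT = a^2.
f_2 = 4b - 12, LT = b.

The S-polynomials (S(f_1,f_2)) all reduce to 0 modulo the current basis, so we have a Gröbner basis.
Inter-reduce: drop elements whose leading term is divisible by another's, tail-reduce, and make monic.
Reduced Gröbner basis: {a^2 - 4, b - 3}.

A lex Gröbner basis eliminates variables successively. Here b - 3 depends only on b, with roots {3}; lifting each root through the earlier basis elements recovers the full solutions.
  b = 3: the earlier basis element becomes a^2 - 4 = 0, giving a = -2, 2 — points (-2, 3), (2, 3).
Each listed point satisfies every original equation (direct substitution).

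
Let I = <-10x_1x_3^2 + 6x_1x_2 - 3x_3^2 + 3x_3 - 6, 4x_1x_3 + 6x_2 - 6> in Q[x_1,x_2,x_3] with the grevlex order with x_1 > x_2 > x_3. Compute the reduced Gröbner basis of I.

G = {x_2x_3^2 - 1/5x_3^3 - 3/5x_2^2 - 4/5x_3^2 + 3/5x_2 - 2/5x_3, x_1x_2 + 5/2x_2x_3 - 1/2x_3^2 - 2x_3 - 1, x_1x_3 + 3/2x_2 - 3/2}

f_1 = -10x_1x_3^2 + 6x_1x_2 - 3x_3^2 + 3x_3 - 6, LT = x_1x_3^2.
f_2 = 4x_1x_3 + 6x_2 - 6, LT = x_1x_3.

S(f_1,f_2): lcm = x_1x_3^2. S = -3/5x_1x_2 - 3/2x_2x_3 + 3/10x_3^2 + 6/5x_3 + 3/5.
  leading term x_1x_2: no divisor's leading term divides it; move -3/5x_1x_2 to the remainder.
  leading term x_2x_3: no divisor's leading term divides it; move -3/2x_2x_3 to the remainder.
  leading term x_3^2: no divisor's leading term divides it; move 3/10x_3^2 to the remainder.
  leading term x_3: no divisor's leading term divides it; move 6/5x_3 to the remainder.
  leading term 1: no divisor's leading term divides it; move 3/5 to the remainder.
  remainder -3/5x_1x_2 - 3/2x_2x_3 + 3/10x_3^2 + 6/5x_3 + 3/5 ≠ 0; add g_3 = -3/5x_1x_2 - 3/2x_2x_3 + 3/10x_3^2 + 6/5x_3 + 3/5 to the basis.

S(f_1,g_3): lcm = x_1x_2x_3^2. S = -5/2x_2x_3^3 + 1/2x_3^4 - 3/5x_1x_2^2 + 3/10x_2x_3^2 + 2x_3^3 - 3/10x_2x_3 + x_3^2 + 3/5x_2.
  leading term x_2x_3^3: no divisor's leading term divides it; move -5/2x_2x_3^3 to the remainder.
  leading term x_3^4: no divisor's leading term divides it; move 1/2x_3^4 to the remainder.
  leading term x_1x_2^2: subtract (x_2)·g_3 from -3/5x_1x_2^2 + 3/10x_2x_3^2 + 2x_3^3 - 3/10x_2x_3 + x_3^2 + 3/5x_2 → 3/2x_2^2x_3 + 2x_3^3 - 3/2x_2x_3 + x_3^2
  leading term x_2^2x_3: no divisor's leading term divides it; move 3/2x_2^2x_3 to the remainder.
  leading term x_3^3: no divisor's leading term divides it; move 2x_3^3 to the remainder.
  leading term x_2x_3: no divisor's leading term divides it; move -3/2x_2x_3 to the remainder.
  leading term x_3^2: no divisor's leading term divides it; move x_3^2 to the remainder.
  remainder -5/2x_2x_3^3 + 1/2x_3^4 + 3/2x_2^2x_3 + 2x_3^3 - 3/2x_2x_3 + x_3^2 ≠ 0; add g_4 = -5/2x_2x_3^3 + 1/2x_3^4 + 3/2x_2^2x_3 + 2x_3^3 - 3/2x_2x_3 + x_3^2 to the basis.

S(f_2,g_3): lcm = x_1x_2x_3. S = -5/2x_2x_3^2 + 1/2x_3^3 + 3/2x_2^2 + 2x_3^2 - 3/2x_2 + x_3.
  leading term x_2x_3^2: no divisor's leading term divides it; move -5/2x_2x_3^2 to the remainder.
  leading term x_3^3: no divisor's leading term divides it; move 1/2x_3^3 to the remainder.
  leading term x_2^2: no divisor's leading term divides it; move 3/2x_2^2 to the remainder.
  leading term x_3^2: no divisor's leading term divides it; move 2x_3^2 to the remainder.
  leading term x_2: no divisor's leading term divides it; move -3/2x_2 to the remainder.
  leading term x_3: no divisor's leading term divides it; move x_3 to the remainder.
  remainder -5/2x_2x_3^2 + 1/2x_3^3 + 3/2x_2^2 + 2x_3^2 - 3/2x_2 + x_3 ≠ 0; add g_5 = -5/2x_2x_3^2 + 1/2x_3^3 + 3/2x_2^2 + 2x_3^2 - 3/2x_2 + x_3 to the basis.

The other S-polynomials (S(f_1,g_4), S(f_2,g_4), S(g_3,g_4), S(f_1,g_5), S(f_2,g_5), S(g_3,g_5), S(g_4,g_5)) all reduce to 0 modulo the current basis, so we have a Gröbner basis.
Inter-reduce: drop elements whose leading term is divisible by another's, tail-reduce, and make monic.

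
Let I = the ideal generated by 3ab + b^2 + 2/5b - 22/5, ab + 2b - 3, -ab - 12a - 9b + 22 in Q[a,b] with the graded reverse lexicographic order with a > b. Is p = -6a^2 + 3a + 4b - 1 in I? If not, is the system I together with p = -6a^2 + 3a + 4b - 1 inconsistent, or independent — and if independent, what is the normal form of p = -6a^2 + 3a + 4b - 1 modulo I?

-6a^2 + 3a + 4b - 1 lies in I (it reduces to 0).

First compute the reduced Gröbner basis of I by Buchberger's algorithm.
f_1 = 3ab + b^2 + 2/5b - 22/5, LT = ab.
f_2 = ab + 2b - 3, LT = ab.
f_3 = -ab - 12a - 9b + 22, LT = ab.

S(f_1,f_2): lcm = ab. S = 1/3b^2 - 28/15b + 23/15.
  reduce S modulo (f_1, f_2, f_3):
  remainder 1/3b^2 - 28/15b + 23/15 ≠ 0; add h_4 = 1/3b^2 - 28/15b + 23/15 to the basis.

S(f_1,f_3): lcm = ab. S = 1/3b^2 - 12a - 133/15b + 308/15.
  reduce S modulo (f_1, f_2, f_3, h_4):
  remainder -12a - 7b + 19 ≠ 0; add h_5 = -12a - 7b + 19 to the basis.

S(f_1,h_4): lcm = ab^2. S = 1/3b^3 + 28/5ab + 2/15b^2 - 23/5a - 22/15b.
  reduce S modulo (f_1, f_2, f_3, h_4, h_5):
  remainder -19/60b + 19/60 ≠ 0; add h_6 = -19/60b + 19/60 to the basis.

The other S-polynomials (S(f_2,f_3), S(f_2,h_4), S(f_3,h_4), S(f_1,h_5), S(f_2,h_5), S(f_3,h_5), S(h_4,h_5), S(f_1,h_6), S(f_2,h_6), S(f_3,h_6), S(h_4,h_6), S(h_5,h_6)) all reduce to 0 modulo the current basis, so we have a Gröbner basis.
Inter-reduce: drop elements whose leading term is divisible by another's, tail-reduce, and make monic.
Reduced Gröbner basis: {a - 1, b - 1}.
Label its elements g_1 = a - 1, g_2 = b - 1.

Reduce p = -6a^2 + 3a + 4b - 1 modulo G:
  leading term a^2: subtract (-6a)·g_1 from -6a^2 + 3a + 4b - 1 → -3a + 4b - 1
  leading term a: subtract (-3)·g_1 from -3a + 4b - 1 → 4b - 4
  leading term b: subtract (4)·g_2 from 4b - 4 → 0
  normal form = 0.
Since the normal form is 0, p ∈ I.

The remainder on division by a Gröbner basis is unique — it is the normal form.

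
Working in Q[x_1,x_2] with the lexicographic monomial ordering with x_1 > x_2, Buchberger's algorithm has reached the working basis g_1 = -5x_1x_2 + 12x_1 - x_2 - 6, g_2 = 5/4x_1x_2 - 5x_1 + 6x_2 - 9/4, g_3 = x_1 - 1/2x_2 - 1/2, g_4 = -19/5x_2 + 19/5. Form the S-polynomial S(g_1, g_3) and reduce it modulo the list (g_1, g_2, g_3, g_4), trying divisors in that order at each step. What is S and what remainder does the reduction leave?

S(g_1, g_3) = -12/5x_1 + 1/2x_2^2 + 7/10x_2 + 6/5; remainder on division = 0.

lcm(LM(g_1), LM(g_3)) = x_1x_2.
S = (lcm/LT(g_1))·g_1 − (lcm/LT(g_3))·g_3 = -12/5x_1 + 1/2x_2^2 + 7/10x_2 + 6/5.
Reduce S modulo (g_1, g_2, g_3, g_4) in that order:
  leading term x_1: subtract (-12/5)·g_3 from -12/5x_1 + 1/2x_2^2 + 7/10x_2 + 6/5 → 1/2x_2^2 - 1/2x_2
  leading term x_2^2: subtract (-5/38x_2)·g_4 from 1/2x_2^2 - 1/2x_2 → 0
The remainder is 0, so this S-polynomial contributes no new basis element.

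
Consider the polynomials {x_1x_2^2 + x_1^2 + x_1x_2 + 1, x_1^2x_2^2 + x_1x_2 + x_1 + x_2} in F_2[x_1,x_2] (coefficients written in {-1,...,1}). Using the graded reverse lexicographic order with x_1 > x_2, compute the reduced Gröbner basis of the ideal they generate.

f_1 = x_1x_2^2 + x_1^2 + x_1x_2 + 1, LT = x_1x_2^2.
f_2 = x_1^2x_2^2 + x_1x_2 + x_1 + x_2, LT = x_1^2x_2^2.

S(f_1,f_2): lcm = x_1^2x_2^2. S = x_1^3 + x_1^2x_2 + x_1x_2 + x_2.
  leading term x_1^3: no divisor's leading term divides it; move x_1^3 to the remainder.
  leading term x_1^2x_2: no divisor's leading term divides it; move x_1^2x_2 to the remainder.
  leading term x_1x_2: no divisor's leading term divides it; move x_1x_2 to the remainder.
  leading term x_2: no divisor's leading term divides it; move x_2 to the remainder.
  remainder x_1^3 + x_1^2x_2 + x_1x_2 + x_2 ≠ 0; add g_3 = x_1^3 + x_1^2x_2 + x_1x_2 + x_2 to the basis.

S(f_1,g_3): lcm = x_1^3x_2^2. S = x_1^2x_2^3 + x_1^4 + x_1^3x_2 + x_1x_2^3 + x_2^3 + x_1^2.
  leading term x_1^2x_2^3: subtract (x_1x_2)·f_1 from x_1^2x_2^3 + x_1^4 + x_1^3x_2 + x_1x_2^3 + x_2^3 + x_1^2 → x_1^4 + x_1^2x_2^2 + x_1x_2^3 + x_2^3 + x_1^2 + x_1x_2
  leading term x_1^4: subtract (x_1)·g_3 from x_1^4 + x_1^2x_2^2 + x_1x_2^3 + x_2^3 + x_1^2 + x_1x_2 → x_1^3x_2 + x_1^2x_2^2 + x_1x_2^3 + x_1^2x_2 + x_2^3 + x_1^2
  leading term x_1^3x_2: subtract (x_2)·g_3 from x_1^3x_2 + x_1^2x_2^2 + x_1x_2^3 + x_1^2x_2 + x_2^3 + x_1^2 → x_1x_2^3 + x_1^2x_2 + x_1x_2^2 + x_2^3 + x_1^2 + x_2^2
  leading term x_1x_2^3: subtract (x_2)·f_1 from x_1x_2^3 + x_1^2x_2 + x_1x_2^2 + x_2^3 + x_1^2 + x_2^2 → x_2^3 + x_1^2 + x_2^2 + x_2
  leading term x_2^3: no divisor's leading term divides it; move x_2^3 to the remainder.
  leading term x_1^2: no divisor's leading term divides it; move x_1^2 to the remainder.
  leading term x_2^2: no divisor's leading term divides it; move x_2^2 to the remainder.
  leading term x_2: no divisor's leading term divides it; move x_2 to the remainder.
  remainder x_2^3 + x_1^2 + x_2^2 + x_2 ≠ 0; add g_4 = x_2^3 + x_1^2 + x_2^2 + x_2 to the basis.

S(f_2,g_3): lcm = x_1^3x_2^2. S = x_1^2x_2^3 + x_1x_2^3 + x_1^2x_2 + x_2^3 + x_1^2 + x_1x_2.
  leading term x_1^2x_2^3: subtract (x_1x_2)·f_1 from x_1^2x_2^3 + x_1x_2^3 + x_1^2x_2 + x_2^3 + x_1^2 + x_1x_2 → x_1^3x_2 + x_1^2x_2^2 + x_1x_2^3 + x_1^2x_2 + x_2^3 + x_1^2
  leading term x_1^3x_2: subtract (x_2)·g_3 from x_1^3x_2 + x_1^2x_2^2 + x_1x_2^3 + x_1^2x_2 + x_2^3 + x_1^2 → x_1x_2^3 + x_1^2x_2 + x_1x_2^2 + x_2^3 + x_1^2 + x_2^2
  leading term x_1x_2^3: subtract (x_2)·f_1 from x_1x_2^3 + x_1^2x_2 + x_1x_2^2 + x_2^3 + x_1^2 + x_2^2 → x_2^3 + x_1^2 + x_2^2 + x_2
  leading term x_2^3: subtract (1)·g_4 from x_2^3 + x_1^2 + x_2^2 + x_2 → 0
  remainder 0.

S(f_1,g_4): lcm = x_1x_2^3. S = x_1^3 + x_1^2x_2 + x_1x_2 + x_2.
  leading term x_1^3: subtract (1)·g_3 from x_1^3 + x_1^2x_2 + x_1x_2 + x_2 → 0
  remainder 0.

S(f_2,g_4): lcm = x_1^2x_2^3. S = x_1^4 + x_1^2x_2^2 + x_1^2x_2 + x_1x_2^2 + x_1x_2 + x_2^2.
  leading term x_1^4: subtract (x_1)·g_3 from x_1^4 + x_1^2x_2^2 + x_1^2x_2 + x_1x_2^2 + x_1x_2 + x_2^2 → x_1^3x_2 + x_1^2x_2^2 + x_1x_2^2 + x_2^2
  leading term x_1^3x_2: subtract (x_2)·g_3 from x_1^3x_2 + x_1^2x_2^2 + x_1x_2^2 + x_2^2 → 0
  remainder 0.

S(g_3,g_4): leading monomials are coprime, so the S-polynomial reduces to 0 (Buchberger's first criterion).
Every S-polynomial of the final basis reduces to 0, so we have a Gröbner basis.
Inter-reduce: drop elements whose leading term is divisible by another's, tail-reduce, and make monic.

G = {x_1^3 + x_1^2x_2 + x_1x_2 + x_2, x_1x_2^2 + x_1^2 + x_1x_2 + 1, x_2^3 + x_1^2 + x_2^2 + x_2}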